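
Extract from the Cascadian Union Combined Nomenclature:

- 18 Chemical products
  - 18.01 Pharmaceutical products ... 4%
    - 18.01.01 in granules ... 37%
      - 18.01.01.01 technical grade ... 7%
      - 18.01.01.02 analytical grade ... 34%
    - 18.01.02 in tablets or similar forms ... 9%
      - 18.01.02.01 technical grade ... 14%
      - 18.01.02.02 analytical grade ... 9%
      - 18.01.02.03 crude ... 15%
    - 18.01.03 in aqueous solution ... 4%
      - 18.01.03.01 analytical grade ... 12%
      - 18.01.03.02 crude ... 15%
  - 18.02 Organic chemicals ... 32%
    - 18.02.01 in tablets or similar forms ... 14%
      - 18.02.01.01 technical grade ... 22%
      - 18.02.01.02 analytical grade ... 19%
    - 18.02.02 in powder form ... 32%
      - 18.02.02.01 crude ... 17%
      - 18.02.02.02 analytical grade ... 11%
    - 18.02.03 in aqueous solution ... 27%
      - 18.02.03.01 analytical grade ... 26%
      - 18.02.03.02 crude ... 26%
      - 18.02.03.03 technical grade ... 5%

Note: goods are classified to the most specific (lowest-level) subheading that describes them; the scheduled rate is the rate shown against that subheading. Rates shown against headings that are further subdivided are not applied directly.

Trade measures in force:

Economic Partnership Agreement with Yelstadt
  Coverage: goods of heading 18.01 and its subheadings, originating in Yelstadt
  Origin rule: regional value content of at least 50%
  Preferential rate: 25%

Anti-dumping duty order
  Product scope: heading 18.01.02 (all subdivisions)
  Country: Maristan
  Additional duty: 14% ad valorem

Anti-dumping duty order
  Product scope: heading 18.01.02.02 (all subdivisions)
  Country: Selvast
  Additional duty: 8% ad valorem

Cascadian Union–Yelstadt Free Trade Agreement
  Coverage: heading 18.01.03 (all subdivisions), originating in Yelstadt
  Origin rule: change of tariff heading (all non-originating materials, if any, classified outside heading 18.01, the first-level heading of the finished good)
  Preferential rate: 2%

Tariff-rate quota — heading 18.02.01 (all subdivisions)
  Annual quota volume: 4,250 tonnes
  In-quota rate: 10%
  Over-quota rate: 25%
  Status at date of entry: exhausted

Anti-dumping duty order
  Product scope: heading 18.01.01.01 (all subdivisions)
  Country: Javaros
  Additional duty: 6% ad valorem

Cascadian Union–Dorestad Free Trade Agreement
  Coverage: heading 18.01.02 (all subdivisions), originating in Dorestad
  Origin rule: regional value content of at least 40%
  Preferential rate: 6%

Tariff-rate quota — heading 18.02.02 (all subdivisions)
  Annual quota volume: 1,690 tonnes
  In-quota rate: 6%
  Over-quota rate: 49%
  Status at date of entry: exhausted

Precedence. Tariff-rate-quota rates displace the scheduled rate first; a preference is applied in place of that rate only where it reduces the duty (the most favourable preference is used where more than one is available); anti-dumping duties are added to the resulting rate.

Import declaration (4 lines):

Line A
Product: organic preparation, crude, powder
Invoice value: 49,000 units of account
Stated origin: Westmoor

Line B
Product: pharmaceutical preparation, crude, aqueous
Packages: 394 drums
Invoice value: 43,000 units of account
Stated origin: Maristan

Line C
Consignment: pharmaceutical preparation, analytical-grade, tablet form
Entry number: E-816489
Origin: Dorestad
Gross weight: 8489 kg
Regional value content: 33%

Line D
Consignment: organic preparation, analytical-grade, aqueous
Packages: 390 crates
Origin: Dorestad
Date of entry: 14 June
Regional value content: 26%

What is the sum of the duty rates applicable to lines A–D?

99%

Line A: organic → 18.02; powder → 18.02.02; crude → 18.02.02.01. Scheduled 17%. quota on 18.02.02 exhausted → over-quota 49%. → 49%.
Line B: pharmaceutical → 18.01; aqueous → 18.01.03; crude → 18.01.03.02. Scheduled 15%. No special measure applies. → 15%.
Line C: pharmaceutical → 18.01; tablet form → 18.01.02; analytical-grade → 18.01.02.02. Scheduled 9%. Dorestad agreement on 18.01.02: RVC < 40%. → 9%.
Line D: organic → 18.02; aqueous → 18.02.03; analytical-grade → 18.02.03.01. Scheduled 26%. Dorestad agreement on 18.01.02: 18.02.03.01 not covered. → 26%.
Sum: 49% + 15% + 9% + 26% = 99%.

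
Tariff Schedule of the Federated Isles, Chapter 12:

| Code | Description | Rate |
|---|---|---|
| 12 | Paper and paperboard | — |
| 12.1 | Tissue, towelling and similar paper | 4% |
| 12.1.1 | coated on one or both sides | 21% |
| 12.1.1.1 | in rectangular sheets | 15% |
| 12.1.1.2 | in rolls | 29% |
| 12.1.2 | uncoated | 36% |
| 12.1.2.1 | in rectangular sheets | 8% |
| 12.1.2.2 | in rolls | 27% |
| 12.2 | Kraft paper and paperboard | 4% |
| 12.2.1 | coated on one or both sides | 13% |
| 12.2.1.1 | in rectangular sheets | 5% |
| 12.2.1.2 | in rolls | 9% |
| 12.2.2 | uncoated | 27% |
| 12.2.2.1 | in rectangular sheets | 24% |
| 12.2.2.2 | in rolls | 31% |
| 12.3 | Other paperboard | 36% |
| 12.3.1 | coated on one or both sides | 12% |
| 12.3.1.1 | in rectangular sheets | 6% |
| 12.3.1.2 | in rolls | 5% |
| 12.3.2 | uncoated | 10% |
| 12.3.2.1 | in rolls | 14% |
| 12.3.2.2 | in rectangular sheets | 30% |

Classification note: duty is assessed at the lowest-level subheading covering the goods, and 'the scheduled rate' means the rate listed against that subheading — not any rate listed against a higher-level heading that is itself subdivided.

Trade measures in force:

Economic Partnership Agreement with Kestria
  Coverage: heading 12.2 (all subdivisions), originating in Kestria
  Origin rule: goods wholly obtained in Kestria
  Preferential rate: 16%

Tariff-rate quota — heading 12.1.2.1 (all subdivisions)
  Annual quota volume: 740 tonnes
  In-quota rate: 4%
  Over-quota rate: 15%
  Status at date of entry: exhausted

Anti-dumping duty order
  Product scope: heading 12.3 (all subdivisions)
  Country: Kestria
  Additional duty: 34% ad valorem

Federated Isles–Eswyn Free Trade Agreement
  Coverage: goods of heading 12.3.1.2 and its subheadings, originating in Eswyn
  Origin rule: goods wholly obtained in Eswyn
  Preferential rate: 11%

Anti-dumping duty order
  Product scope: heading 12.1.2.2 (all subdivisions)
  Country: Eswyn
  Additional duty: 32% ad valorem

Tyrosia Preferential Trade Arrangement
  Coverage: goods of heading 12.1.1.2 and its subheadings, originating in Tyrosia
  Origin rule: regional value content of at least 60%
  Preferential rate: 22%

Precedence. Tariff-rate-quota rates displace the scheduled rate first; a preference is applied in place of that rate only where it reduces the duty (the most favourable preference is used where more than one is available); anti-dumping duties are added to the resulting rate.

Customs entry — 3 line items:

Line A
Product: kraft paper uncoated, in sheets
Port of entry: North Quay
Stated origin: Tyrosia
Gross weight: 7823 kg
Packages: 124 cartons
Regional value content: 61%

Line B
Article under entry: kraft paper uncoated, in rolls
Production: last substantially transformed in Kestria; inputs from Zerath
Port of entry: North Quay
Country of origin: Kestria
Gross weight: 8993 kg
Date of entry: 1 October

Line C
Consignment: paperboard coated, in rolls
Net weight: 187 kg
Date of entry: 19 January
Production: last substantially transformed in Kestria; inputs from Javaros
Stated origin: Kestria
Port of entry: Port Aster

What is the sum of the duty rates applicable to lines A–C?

94%

Line A: kraft paper → 12.2; uncoated → 12.2.2; in sheets → 12.2.2.1. Scheduled 24%. Tyrosia agreement on 12.1.1.2: 12.2.2.1 not covered. → 24%.
Line B: kraft paper → 12.2; uncoated → 12.2.2; in rolls → 12.2.2.2. Scheduled 31%. Kestria agreement on 12.2: not wholly obtained. → 31%.
Line C: paperboard → 12.3; coated → 12.3.1; in rolls → 12.3.1.2. Scheduled 5%. Kestria agreement on 12.2: 12.3.1.2 not covered; anti-dumping (Kestria, 12.3): +34%; total 5% + 34% = 39%. → 39%.
Sum: 24% + 31% + 39% = 94%.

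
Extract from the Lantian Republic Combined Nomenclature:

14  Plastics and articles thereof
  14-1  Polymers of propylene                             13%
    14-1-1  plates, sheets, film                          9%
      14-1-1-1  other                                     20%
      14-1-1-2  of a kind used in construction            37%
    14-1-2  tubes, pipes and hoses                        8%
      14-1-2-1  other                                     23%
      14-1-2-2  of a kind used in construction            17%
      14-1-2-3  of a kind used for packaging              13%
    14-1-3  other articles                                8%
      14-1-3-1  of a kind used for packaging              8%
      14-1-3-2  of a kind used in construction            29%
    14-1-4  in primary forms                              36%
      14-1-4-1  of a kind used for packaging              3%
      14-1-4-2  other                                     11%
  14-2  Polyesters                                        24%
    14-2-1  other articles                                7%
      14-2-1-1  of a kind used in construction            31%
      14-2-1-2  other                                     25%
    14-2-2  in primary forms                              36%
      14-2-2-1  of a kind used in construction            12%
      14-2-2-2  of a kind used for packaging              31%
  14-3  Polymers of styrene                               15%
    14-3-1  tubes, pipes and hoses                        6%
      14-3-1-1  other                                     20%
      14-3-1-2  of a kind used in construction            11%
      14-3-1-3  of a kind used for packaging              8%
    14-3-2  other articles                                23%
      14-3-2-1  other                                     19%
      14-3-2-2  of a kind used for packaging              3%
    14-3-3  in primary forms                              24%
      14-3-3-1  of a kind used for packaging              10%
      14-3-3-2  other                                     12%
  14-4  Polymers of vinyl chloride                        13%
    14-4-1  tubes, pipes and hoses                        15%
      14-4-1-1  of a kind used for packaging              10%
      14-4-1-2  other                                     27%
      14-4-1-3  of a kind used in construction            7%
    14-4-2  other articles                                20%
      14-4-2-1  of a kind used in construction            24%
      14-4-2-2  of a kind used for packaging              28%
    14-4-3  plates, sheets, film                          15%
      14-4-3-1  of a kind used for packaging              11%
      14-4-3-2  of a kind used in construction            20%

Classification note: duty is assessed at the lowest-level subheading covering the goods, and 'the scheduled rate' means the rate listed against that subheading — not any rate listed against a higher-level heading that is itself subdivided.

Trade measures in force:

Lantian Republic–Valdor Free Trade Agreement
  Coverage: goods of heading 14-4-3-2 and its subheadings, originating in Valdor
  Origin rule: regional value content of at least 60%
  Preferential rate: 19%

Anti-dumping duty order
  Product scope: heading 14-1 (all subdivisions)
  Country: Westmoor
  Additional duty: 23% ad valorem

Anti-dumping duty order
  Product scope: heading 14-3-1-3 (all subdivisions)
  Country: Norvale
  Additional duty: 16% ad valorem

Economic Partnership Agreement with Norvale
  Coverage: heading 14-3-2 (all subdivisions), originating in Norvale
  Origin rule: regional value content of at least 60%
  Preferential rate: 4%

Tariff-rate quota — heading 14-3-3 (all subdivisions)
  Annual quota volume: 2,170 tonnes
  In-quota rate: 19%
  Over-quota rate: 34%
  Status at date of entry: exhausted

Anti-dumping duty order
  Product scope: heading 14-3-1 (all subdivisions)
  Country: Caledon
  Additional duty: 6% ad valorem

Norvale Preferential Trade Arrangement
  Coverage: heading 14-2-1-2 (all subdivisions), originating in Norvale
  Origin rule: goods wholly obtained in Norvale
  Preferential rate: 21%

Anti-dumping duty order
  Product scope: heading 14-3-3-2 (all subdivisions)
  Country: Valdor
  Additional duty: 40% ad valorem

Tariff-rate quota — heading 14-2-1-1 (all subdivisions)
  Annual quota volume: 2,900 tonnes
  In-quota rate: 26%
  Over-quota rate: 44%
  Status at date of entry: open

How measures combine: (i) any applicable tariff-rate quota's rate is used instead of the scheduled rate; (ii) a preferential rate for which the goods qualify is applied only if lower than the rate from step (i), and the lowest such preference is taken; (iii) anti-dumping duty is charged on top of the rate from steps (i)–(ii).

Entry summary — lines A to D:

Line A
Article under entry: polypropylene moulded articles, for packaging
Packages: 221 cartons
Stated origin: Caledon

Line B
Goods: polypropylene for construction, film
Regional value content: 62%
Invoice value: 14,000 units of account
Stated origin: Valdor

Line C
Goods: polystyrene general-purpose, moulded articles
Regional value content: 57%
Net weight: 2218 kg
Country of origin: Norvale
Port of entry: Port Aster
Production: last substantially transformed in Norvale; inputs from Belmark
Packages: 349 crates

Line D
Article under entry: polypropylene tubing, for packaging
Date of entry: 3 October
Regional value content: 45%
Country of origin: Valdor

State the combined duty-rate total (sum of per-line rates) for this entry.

77%

Line A: polypropylene → 14-1; moulded articles → 14-1-3; for packaging → 14-1-3-1. Scheduled 8%. No special measure applies. → 8%.
Line B: polypropylene → 14-1; film → 14-1-1; for construction → 14-1-1-2. Scheduled 37%. Valdor agreement on 14-4-3-2: 14-1-1-2 not covered. → 37%.
Line C: polystyrene → 14-3; moulded articles → 14-3-2; general-purpose → 14-3-2-1. Scheduled 19%. Norvale agreement on 14-3-2: RVC < 60%; Norvale agreement on 14-2-1-2: 14-3-2-1 not covered. → 19%.
Line D: polypropylene → 14-1; tubing → 14-1-2; for packaging → 14-1-2-3. Scheduled 13%. Valdor agreement on 14-4-3-2: 14-1-2-3 not covered. → 13%.
Sum: 8% + 37% + 19% + 13% = 77%.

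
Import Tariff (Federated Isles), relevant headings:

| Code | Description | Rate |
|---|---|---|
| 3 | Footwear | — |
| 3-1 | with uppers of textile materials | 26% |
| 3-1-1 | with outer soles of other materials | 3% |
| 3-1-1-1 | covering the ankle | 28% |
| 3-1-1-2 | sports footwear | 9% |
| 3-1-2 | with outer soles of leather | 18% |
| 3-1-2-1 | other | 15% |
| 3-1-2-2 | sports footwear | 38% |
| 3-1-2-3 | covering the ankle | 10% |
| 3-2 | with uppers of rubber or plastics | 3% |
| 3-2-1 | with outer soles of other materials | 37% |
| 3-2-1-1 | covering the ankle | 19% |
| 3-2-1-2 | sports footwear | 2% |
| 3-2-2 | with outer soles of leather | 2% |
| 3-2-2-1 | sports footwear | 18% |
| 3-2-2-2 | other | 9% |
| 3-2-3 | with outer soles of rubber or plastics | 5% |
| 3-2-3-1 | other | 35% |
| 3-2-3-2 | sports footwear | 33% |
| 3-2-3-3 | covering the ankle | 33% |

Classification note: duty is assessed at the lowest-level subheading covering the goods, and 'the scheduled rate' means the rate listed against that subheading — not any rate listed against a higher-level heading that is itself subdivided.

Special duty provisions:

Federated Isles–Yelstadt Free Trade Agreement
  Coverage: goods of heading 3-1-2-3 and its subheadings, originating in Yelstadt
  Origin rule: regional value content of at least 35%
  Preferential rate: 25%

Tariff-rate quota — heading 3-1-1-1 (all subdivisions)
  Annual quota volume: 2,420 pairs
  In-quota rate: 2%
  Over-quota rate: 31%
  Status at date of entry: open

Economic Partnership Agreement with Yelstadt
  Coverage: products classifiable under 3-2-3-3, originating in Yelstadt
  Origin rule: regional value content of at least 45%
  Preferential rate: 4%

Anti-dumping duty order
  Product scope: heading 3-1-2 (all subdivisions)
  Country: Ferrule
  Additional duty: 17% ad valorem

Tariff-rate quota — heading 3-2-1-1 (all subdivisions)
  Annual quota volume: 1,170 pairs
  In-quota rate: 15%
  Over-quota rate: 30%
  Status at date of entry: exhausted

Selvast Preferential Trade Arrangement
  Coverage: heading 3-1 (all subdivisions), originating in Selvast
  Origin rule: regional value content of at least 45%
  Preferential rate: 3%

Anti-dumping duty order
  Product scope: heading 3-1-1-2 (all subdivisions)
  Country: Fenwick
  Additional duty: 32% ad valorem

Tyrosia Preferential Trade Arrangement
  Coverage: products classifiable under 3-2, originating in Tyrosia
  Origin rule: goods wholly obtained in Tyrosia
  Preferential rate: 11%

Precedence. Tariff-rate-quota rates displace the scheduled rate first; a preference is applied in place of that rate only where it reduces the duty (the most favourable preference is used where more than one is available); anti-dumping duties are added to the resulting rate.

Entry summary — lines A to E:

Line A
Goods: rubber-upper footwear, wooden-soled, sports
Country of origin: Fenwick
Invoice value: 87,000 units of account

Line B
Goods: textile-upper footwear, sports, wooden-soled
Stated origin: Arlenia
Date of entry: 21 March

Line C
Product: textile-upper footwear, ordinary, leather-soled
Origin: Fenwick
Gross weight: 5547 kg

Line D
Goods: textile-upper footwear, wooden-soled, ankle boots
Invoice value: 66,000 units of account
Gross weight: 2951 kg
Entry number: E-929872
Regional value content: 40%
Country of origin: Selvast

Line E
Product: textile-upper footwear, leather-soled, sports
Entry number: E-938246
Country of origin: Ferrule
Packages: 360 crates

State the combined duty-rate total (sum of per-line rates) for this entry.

Line A: rubber-upper → 3-2; wooden-soled → 3-2-1; sports → 3-2-1-2. Scheduled 2%. No special measure applies. → 2%.
Line B: textile-upper → 3-1; wooden-soled → 3-1-1; sports → 3-1-1-2. Scheduled 9%. No special measure applies. → 9%.
Line C: textile-upper → 3-1; leather-soled → 3-1-2; ordinary → 3-1-2-1. Scheduled 15%. No special measure applies. → 15%.
Line D: textile-upper → 3-1; wooden-soled → 3-1-1; ankle boots → 3-1-1-1. Scheduled 28%. quota on 3-1-1-1 open → in-quota 2%; Selvast agreement on 3-1: RVC < 45%. → 2%.
Line E: textile-upper → 3-1; leather-soled → 3-1-2; sports → 3-1-2-2. Scheduled 38%. anti-dumping (Ferrule, 3-1-2): +17%; total 38% + 17% = 55%. → 55%.
Sum: 2% + 9% + 15% + 2% + 55% = 83%.

83%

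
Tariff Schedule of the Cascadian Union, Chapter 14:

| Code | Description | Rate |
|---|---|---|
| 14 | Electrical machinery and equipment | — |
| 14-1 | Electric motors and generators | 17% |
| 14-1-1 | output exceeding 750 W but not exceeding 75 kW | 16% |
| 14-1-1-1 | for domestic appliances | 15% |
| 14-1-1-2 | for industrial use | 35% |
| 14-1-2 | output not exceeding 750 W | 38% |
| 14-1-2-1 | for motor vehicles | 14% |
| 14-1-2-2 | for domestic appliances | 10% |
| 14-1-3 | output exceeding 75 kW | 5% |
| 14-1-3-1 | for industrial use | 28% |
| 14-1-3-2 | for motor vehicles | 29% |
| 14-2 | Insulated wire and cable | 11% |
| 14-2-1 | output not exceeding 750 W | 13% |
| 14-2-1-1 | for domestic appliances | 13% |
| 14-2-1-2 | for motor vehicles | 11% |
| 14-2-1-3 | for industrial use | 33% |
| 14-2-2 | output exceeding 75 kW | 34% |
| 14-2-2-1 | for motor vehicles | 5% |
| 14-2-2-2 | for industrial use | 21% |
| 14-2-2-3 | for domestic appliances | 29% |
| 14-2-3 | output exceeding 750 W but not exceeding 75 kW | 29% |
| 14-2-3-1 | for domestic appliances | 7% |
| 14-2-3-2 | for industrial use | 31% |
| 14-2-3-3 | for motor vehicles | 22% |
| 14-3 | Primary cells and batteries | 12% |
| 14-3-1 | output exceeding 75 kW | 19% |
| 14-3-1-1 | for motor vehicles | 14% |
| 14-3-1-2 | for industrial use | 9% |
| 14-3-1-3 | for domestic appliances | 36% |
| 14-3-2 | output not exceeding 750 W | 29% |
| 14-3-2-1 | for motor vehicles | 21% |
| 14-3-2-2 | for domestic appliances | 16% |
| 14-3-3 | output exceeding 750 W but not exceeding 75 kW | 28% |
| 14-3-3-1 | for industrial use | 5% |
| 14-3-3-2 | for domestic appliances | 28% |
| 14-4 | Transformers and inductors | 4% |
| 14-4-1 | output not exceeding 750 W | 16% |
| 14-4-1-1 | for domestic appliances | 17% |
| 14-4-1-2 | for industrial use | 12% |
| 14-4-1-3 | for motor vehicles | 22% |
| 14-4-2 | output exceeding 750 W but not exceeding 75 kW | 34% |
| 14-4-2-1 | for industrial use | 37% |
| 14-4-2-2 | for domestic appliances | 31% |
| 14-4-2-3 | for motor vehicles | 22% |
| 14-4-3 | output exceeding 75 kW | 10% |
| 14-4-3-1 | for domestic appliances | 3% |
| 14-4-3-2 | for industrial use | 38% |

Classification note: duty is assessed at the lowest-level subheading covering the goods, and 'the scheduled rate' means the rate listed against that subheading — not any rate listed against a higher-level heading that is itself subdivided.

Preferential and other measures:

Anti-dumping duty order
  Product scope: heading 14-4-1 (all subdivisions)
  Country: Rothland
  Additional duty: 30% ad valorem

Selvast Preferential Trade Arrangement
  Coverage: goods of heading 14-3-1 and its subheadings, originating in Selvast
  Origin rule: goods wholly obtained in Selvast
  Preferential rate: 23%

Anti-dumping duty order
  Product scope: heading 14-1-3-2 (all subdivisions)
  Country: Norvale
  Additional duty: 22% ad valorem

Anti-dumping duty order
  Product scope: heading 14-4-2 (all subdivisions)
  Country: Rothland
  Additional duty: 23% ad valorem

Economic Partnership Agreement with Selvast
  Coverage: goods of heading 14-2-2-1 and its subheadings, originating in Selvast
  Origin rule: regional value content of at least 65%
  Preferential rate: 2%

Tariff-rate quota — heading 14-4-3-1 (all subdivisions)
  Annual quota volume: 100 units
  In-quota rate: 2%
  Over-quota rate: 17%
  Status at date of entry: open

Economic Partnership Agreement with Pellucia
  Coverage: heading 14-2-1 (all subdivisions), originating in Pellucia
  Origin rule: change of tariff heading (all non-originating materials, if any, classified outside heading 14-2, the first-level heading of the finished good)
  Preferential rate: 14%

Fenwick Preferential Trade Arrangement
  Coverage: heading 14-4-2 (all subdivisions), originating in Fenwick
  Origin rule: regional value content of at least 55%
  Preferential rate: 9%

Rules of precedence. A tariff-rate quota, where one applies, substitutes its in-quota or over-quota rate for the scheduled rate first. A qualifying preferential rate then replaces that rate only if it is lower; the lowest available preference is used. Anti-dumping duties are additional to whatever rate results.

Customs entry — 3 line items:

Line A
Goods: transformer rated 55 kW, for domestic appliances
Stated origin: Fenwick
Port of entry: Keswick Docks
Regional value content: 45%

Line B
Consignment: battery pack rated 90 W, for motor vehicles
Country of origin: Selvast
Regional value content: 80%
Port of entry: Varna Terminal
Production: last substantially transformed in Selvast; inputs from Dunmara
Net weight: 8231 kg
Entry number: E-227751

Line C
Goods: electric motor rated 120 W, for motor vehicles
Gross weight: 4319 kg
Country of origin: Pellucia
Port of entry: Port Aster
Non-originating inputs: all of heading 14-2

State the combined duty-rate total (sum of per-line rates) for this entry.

Line A: transformer → 14-4; rated 55 kW → 14-4-2; for domestic appliances → 14-4-2-2. Scheduled 31%. Fenwick agreement on 14-4-2: RVC < 55%. → 31%.
Line B: battery pack → 14-3; rated 90 W → 14-3-2; for motor vehicles → 14-3-2-1. Scheduled 21%. Selvast agreement on 14-3-1: 14-3-2-1 not covered; Selvast agreement on 14-2-2-1: 14-3-2-1 not covered. → 21%.
Line C: electric motor → 14-1; rated 120 W → 14-1-2; for motor vehicles → 14-1-2-1. Scheduled 14%. Pellucia agreement on 14-2-1: 14-1-2-1 not covered. → 14%.
Sum: 31% + 21% + 14% = 66%.

66%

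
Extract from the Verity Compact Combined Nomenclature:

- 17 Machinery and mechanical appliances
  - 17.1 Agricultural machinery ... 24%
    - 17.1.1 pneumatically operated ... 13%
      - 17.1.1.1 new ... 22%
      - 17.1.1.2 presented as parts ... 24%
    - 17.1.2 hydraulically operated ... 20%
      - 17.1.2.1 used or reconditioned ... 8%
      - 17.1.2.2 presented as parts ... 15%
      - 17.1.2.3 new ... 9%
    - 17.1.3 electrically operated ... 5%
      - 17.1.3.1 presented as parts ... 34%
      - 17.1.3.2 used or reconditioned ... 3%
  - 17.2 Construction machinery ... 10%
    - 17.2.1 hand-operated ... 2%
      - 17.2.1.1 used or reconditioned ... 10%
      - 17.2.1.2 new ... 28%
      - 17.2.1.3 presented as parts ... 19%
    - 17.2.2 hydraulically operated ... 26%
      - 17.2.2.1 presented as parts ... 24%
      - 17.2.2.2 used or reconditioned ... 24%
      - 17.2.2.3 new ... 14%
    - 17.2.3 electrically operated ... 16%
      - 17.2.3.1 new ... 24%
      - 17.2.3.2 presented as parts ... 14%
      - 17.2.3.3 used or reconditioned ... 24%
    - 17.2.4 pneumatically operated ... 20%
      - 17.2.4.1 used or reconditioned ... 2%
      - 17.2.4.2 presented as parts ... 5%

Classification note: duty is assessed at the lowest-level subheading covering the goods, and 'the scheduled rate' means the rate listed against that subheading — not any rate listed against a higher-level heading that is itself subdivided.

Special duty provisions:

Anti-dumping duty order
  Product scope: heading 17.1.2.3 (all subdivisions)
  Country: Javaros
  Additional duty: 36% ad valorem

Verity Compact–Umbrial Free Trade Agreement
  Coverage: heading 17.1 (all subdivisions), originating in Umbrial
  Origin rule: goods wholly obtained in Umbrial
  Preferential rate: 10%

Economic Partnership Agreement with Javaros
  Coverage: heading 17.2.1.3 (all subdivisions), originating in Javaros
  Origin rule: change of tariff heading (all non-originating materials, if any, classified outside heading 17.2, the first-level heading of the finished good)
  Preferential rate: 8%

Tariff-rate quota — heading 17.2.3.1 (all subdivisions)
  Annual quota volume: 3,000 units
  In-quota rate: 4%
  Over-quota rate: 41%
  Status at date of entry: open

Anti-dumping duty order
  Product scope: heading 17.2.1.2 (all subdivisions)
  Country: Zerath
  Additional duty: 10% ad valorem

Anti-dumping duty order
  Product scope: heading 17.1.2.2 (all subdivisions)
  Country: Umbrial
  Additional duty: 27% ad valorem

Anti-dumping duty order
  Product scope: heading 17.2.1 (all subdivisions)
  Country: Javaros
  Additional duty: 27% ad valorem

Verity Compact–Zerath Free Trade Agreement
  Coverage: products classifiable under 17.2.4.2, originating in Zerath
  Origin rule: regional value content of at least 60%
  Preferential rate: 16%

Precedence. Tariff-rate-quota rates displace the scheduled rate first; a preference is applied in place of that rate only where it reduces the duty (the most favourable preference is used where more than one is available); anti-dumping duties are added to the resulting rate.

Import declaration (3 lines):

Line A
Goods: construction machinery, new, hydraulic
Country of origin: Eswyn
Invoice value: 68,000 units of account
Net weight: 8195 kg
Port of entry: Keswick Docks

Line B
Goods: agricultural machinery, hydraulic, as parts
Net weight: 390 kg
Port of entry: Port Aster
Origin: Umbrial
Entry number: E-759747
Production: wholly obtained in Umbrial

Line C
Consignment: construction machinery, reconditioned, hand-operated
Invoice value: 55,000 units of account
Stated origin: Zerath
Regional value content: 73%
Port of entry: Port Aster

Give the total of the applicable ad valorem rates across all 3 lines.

61%

Line A: construction → 17.2; hydraulic → 17.2.2; new → 17.2.2.3. Scheduled 14%. No special measure applies. → 14%.
Line B: agricultural → 17.1; hydraulic → 17.1.2; as parts → 17.1.2.2. Scheduled 15%. Umbrial agreement on 17.1: wholly obtained → 10% available; preferential 10%; anti-dumping (Umbrial, 17.1.2.2): +27%; total 10% + 27% = 37%. → 37%.
Line C: construction → 17.2; hand-operated → 17.2.1; reconditioned → 17.2.1.1. Scheduled 10%. Zerath agreement on 17.2.4.2: 17.2.1.1 not covered. → 10%.
Sum: 14% + 37% + 10% = 61%.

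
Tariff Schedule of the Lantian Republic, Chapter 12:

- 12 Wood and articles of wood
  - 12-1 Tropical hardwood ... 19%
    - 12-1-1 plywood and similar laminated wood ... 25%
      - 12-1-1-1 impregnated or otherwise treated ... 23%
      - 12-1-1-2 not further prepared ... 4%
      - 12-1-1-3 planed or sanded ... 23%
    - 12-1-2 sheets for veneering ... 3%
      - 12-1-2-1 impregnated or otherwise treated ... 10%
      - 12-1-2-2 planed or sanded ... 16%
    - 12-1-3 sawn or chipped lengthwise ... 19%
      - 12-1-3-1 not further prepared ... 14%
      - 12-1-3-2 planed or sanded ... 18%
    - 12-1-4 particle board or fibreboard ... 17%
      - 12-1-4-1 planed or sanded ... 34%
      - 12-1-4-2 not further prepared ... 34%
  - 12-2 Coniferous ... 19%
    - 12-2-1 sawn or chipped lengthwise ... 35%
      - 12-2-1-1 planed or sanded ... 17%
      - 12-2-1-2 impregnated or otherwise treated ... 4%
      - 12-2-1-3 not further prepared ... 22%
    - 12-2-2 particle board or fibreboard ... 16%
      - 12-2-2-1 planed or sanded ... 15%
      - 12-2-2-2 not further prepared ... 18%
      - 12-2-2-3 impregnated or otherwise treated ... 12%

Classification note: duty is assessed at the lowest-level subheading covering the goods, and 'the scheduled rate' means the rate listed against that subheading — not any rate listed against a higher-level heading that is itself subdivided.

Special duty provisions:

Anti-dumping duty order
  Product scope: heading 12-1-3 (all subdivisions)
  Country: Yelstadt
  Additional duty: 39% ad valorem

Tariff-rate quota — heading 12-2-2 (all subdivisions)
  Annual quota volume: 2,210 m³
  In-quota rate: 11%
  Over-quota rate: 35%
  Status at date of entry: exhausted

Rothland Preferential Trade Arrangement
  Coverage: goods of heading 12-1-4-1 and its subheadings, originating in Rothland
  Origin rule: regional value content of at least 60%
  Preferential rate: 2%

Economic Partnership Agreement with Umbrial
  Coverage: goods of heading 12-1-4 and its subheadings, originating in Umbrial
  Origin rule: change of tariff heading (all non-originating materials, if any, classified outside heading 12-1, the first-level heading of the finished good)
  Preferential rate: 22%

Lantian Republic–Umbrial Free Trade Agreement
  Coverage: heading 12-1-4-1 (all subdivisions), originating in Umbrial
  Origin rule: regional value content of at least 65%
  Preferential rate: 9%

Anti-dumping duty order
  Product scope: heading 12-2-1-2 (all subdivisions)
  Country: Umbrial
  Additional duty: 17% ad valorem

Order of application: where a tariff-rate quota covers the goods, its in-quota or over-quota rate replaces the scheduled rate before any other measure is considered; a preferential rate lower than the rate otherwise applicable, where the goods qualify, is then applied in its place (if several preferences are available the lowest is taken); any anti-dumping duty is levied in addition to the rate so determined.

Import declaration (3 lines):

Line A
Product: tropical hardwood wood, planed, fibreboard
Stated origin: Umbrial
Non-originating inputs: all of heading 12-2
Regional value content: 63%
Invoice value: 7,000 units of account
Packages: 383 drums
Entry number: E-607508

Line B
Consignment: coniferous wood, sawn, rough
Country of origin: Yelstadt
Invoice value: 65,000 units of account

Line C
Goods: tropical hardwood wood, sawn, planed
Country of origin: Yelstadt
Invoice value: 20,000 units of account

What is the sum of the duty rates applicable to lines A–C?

101%

Line A: tropical hardwood → 12-1; fibreboard → 12-1-4; planed → 12-1-4-1. Scheduled 34%. Umbrial agreement on 12-1-4: CTH met → 22% available; Umbrial agreement on 12-1-4-1: RVC < 65%; preferential 22%. → 22%.
Line B: coniferous → 12-2; sawn → 12-2-1; rough → 12-2-1-3. Scheduled 22%. No special measure applies. → 22%.
Line C: tropical hardwood → 12-1; sawn → 12-1-3; planed → 12-1-3-2. Scheduled 18%. anti-dumping (Yelstadt, 12-1-3): +39%; total 18% + 39% = 57%. → 57%.
Sum: 22% + 22% + 57% = 101%.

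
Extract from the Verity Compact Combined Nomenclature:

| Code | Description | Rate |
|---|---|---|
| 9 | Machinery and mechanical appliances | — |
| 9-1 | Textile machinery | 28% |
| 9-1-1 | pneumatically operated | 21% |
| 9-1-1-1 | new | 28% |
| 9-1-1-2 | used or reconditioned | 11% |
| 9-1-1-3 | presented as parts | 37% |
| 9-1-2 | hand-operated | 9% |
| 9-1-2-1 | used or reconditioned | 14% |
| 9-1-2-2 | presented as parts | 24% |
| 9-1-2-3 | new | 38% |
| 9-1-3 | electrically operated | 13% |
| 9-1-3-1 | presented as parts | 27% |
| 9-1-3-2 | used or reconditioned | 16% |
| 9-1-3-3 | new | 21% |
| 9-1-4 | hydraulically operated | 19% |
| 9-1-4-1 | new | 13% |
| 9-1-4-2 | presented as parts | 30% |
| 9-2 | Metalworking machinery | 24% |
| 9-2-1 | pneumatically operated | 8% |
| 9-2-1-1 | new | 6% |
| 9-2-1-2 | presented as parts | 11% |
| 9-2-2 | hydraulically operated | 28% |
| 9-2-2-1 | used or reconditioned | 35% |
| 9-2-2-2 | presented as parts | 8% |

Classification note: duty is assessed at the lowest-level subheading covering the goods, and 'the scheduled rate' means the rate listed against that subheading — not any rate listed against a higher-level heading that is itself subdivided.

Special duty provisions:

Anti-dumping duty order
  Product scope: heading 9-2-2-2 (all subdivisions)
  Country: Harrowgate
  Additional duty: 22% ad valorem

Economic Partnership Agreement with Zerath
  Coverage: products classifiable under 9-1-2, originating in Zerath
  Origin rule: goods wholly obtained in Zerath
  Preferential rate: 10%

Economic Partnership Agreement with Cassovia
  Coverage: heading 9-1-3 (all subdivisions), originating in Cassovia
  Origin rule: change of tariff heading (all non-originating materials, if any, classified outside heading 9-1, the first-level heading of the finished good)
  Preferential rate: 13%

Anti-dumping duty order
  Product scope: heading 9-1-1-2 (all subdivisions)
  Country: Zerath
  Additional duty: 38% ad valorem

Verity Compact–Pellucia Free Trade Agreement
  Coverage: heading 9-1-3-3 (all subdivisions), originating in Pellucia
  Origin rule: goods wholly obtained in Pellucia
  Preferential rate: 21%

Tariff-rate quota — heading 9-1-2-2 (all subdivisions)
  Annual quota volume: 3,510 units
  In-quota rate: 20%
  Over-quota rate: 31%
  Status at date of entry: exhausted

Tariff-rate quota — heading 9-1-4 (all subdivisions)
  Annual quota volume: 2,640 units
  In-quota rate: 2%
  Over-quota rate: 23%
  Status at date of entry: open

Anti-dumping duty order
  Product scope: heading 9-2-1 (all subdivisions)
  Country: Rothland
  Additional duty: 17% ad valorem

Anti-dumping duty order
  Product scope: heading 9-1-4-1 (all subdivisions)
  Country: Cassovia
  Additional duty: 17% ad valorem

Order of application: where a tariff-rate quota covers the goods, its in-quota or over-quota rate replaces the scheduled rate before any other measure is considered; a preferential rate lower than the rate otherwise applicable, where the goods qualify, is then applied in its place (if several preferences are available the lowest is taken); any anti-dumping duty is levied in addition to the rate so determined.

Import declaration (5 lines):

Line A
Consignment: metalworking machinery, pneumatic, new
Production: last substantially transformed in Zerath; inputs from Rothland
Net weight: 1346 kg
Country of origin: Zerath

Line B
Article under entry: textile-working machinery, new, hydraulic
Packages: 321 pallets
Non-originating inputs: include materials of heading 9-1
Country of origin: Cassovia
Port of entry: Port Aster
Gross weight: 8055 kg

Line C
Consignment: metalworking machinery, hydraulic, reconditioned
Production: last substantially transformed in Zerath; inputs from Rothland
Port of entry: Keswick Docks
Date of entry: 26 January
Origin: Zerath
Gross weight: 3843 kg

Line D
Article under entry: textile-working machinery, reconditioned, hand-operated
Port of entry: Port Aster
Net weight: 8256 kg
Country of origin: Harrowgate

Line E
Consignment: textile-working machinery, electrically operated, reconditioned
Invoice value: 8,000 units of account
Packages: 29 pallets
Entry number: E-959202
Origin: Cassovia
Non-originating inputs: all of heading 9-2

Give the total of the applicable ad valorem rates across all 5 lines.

87%

Line A: metalworking → 9-2; pneumatic → 9-2-1; new → 9-2-1-1. Scheduled 6%. Zerath agreement on 9-1-2: 9-2-1-1 not covered. → 6%.
Line B: textile-working → 9-1; hydraulic → 9-1-4; new → 9-1-4-1. Scheduled 13%. quota on 9-1-4 open → in-quota 2%; Cassovia agreement on 9-1-3: 9-1-4-1 not covered; anti-dumping (Cassovia, 9-1-4-1): +17%; total 2% + 17% = 19%. → 19%.
Line C: metalworking → 9-2; hydraulic → 9-2-2; reconditioned → 9-2-2-1. Scheduled 35%. Zerath agreement on 9-1-2: 9-2-2-1 not covered. → 35%.
Line D: textile-working → 9-1; hand-operated → 9-1-2; reconditioned → 9-1-2-1. Scheduled 14%. No special measure applies. → 14%.
Line E: textile-working → 9-1; electrically operated → 9-1-3; reconditioned → 9-1-3-2. Scheduled 16%. Cassovia agreement on 9-1-3: CTH met → 13% available; preferential 13%. → 13%.
Sum: 6% + 19% + 35% + 14% + 13% = 87%.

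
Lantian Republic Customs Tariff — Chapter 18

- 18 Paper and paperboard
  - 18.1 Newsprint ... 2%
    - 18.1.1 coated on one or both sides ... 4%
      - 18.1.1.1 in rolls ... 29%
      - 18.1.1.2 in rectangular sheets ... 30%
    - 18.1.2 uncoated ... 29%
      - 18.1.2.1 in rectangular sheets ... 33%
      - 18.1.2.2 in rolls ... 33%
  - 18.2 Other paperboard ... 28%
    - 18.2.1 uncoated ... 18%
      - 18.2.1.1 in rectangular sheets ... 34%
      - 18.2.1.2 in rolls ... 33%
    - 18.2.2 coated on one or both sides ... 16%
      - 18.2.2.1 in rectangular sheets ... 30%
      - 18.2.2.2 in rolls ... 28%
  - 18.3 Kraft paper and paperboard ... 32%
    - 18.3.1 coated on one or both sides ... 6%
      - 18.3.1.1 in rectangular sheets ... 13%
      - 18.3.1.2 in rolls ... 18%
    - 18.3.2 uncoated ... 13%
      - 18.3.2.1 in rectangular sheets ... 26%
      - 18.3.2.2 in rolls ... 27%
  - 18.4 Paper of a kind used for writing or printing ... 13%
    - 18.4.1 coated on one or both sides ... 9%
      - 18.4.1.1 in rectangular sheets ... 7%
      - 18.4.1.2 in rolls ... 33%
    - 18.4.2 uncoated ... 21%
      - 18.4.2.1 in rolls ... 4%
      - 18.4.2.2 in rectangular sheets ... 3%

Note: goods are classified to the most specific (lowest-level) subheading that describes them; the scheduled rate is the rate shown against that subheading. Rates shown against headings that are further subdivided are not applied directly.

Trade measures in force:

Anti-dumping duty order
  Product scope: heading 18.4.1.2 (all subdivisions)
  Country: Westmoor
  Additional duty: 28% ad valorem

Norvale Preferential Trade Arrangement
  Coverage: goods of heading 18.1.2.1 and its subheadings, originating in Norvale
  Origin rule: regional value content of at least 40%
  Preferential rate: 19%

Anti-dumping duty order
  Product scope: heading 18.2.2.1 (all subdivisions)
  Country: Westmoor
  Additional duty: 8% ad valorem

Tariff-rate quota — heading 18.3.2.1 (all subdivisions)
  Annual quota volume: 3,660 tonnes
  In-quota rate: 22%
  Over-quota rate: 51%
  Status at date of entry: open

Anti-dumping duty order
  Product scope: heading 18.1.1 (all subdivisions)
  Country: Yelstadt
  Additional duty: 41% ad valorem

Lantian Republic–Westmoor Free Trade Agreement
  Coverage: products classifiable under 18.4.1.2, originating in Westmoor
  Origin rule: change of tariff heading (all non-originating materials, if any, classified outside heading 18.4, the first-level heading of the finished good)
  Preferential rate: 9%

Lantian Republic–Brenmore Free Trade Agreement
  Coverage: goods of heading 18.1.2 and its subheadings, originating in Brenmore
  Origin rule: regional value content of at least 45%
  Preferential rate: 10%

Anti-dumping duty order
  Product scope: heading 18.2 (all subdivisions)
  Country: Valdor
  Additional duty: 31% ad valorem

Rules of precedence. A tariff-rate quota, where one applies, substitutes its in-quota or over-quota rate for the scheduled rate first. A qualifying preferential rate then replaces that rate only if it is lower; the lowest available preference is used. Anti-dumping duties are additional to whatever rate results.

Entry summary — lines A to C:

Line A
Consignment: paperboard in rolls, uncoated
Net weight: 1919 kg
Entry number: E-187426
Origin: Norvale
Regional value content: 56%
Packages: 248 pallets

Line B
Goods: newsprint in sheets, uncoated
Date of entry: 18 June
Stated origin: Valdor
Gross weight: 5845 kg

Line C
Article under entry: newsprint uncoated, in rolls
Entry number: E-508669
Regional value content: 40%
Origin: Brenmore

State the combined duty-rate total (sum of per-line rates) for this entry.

99%

Line A: paperboard → 18.2; uncoated → 18.2.1; in rolls → 18.2.1.2. Scheduled 33%. Norvale agreement on 18.1.2.1: 18.2.1.2 not covered. → 33%.
Line B: newsprint → 18.1; uncoated → 18.1.2; in sheets → 18.1.2.1. Scheduled 33%. No special measure applies. → 33%.
Line C: newsprint → 18.1; uncoated → 18.1.2; in rolls → 18.1.2.2. Scheduled 33%. Brenmore agreement on 18.1.2: RVC < 45%. → 33%.
Sum: 33% + 33% + 33% = 99%.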